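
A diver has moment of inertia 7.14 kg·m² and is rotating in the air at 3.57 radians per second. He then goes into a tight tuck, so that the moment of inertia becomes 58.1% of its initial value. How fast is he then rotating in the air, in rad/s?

ω₂ ≈ 6.14 rad/s

Angular momentum about the spin axis is conserved since the torque about it is zero.
I₂ = 0.581 × 7.14 = 4.148 kg·m².
ω₂ = I₁ω₁ / I₂ = (7.140)(3.57 rad/s) / (4.148) = 6.145 rad/s.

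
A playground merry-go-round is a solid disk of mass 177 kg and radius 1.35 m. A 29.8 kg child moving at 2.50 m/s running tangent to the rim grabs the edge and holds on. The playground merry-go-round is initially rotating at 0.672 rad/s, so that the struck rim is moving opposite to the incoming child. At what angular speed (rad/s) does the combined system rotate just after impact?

|ω_f| ≈ 0.0362 rad/s

The axle reaction passes through the axle and exerts no torque about it; angular momentum about the axle is conserved through the impact.
I_p = ½(177)(1.35)² = 161.3 kg·m². Taking the sense of the child's angular momentum as positive, L_{child} = m v R = (29.8)(2.50)(1.35) = 100.6 kg·m²/s.
L_i = −I_p ω_p + m v R = −(161.3)(0.672) + 100.6 = -7.813 kg·m²/s.
After sticking, I_f = I_p + m R² = 161.3 + (29.8)(1.35)² = 215.6 kg·m².
ω_f = L_i / I_f = -7.813 / 215.6 = -0.03624 rad/s.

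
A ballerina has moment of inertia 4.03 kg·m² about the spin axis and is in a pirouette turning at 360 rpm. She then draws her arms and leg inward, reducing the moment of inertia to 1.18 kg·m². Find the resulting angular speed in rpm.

ω₂ ≈ 1230 rpm

No external torque acts about the spin axis, so angular momentum is conserved.
ω₂ = I₁ω₁ / I₂ = (4.030)(360 rpm) / (1.180) = 1229 rpm.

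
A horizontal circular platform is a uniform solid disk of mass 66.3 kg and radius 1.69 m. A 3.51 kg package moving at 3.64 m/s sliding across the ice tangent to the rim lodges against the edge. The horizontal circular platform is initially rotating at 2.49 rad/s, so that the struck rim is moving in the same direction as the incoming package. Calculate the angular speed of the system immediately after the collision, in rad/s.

|ω_f| ≈ 2.46 rad/s

The axle reaction passes through the central axle and exerts no torque about it; angular momentum about the central axle is conserved through the impact.
I_p = ½(66.3)(1.69)² = 94.68 kg·m². Taking the sense of the package's angular momentum as positive, L_{package} = m v R = (3.51)(3.64)(1.69) = 21.59 kg·m²/s.
L_i = +I_p ω_p + m v R = +(94.68)(2.49) + 21.59 = 257.3 kg·m²/s.
After sticking, I_f = I_p + m R² = 94.68 + (3.51)(1.69)² = 104.7 kg·m².
ω_f = L_i / I_f = 257.3 / 104.7 = 2.458 rad/s.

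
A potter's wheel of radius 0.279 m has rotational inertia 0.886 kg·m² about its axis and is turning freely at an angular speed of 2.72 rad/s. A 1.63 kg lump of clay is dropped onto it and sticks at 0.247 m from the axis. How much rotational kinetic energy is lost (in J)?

energy lost ≈ 0.331 J

No external torque acts about the axis; L_before = L_after.
Added inertia Σmr² = (1.63)(0.247)² = 0.09944 kg·m²; I_f = 0.8860 + 0.09944 = 0.9854 kg·m².
ω_f = I_p ω_i / I_f = (0.8860)(2.72) / 0.9854 = 2.446 rad/s.
KE_i = ½(0.8860)(2.720 rad/s)² = 3.277 J; KE_f = ½(0.9854)(2.446)² = 2.947 J.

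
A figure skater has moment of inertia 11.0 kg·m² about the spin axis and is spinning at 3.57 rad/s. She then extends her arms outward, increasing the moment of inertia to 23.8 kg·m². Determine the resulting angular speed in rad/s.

No external torque acts about the spin axis, so angular momentum is conserved.
ω₂ = I₁ω₁ / I₂ = (11.00)(3.57 rad/s) / (23.80) = 1.650 rad/s.

ω₂ ≈ 1.65 rad/s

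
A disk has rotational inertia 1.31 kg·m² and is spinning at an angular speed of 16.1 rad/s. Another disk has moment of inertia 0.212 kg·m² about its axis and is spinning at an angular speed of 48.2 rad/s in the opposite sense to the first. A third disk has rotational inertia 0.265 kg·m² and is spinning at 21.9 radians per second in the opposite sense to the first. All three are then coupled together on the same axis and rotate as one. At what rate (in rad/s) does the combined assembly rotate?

The coupling torques are internal; angular momentum about the shared axis is conserved.
Taking A's sense as positive: L = (1.310)(16.1) − (0.2120)(48.2) − (0.2650)(21.9) = 5.069 kg·m²·rad/s.
Combined I = 1.310 + 0.2120 + 0.2650 = 1.787 kg·m².
ω_f = L / I = 5.069 / 1.787 = 2.837 rad/s.

|ω_f| ≈ 2.84 rad/s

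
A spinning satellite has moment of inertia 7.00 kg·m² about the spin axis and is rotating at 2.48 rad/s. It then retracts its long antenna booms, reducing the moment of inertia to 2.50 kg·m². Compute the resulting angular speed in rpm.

No external torque acts about the spin axis, so angular momentum is conserved.
ω₂ = I₁ω₁ / I₂ = (7.000)(2.48 rad/s) / (2.500) = 6.944 rad/s = 66.31 rpm.

ω₂ ≈ 66.3 rpm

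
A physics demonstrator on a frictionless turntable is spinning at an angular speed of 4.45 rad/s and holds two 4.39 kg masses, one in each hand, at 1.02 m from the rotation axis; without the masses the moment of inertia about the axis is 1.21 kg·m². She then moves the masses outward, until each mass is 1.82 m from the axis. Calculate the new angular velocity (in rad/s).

Angular momentum about the spin axis is conserved since the torque about it is zero.
I₁ = 1.21 + 2(4.39)(1.02)² = 10.34 kg·m²; I₂ = 1.21 + 2(4.39)(1.82)² = 30.29 kg·m².
ω₂ = I₁ω₁ / I₂ = (10.34)(4.45 rad/s) / (30.29) = 1.520 rad/s.

ω₂ ≈ 1.52 rad/s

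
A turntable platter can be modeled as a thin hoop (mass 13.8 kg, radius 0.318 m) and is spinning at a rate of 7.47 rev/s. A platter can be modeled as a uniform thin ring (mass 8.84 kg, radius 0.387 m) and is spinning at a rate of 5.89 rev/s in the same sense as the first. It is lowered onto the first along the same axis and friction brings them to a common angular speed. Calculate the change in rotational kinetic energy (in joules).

No external torque acts about the common axis, so total angular momentum is conserved.
Moments of inertia: I_A = (13.8)(0.318)² = 1.396 kg·m²; I_B = (8.84)(0.387)² = 1.324 kg·m².
Taking A's sense as positive: L = (1.396)(7.47) + (1.324)(5.89) = 18.22 kg·m²·rev/s.
Combined I = 1.396 + 1.324 = 2.719 kg·m².
ω_f = L / I = 18.22 / 2.719 = 6.701 rev/s.
KE_i = ½ΣIω² = 2444 J; KE_f = ½(2.719)(42.10)² = 2410 J.

ΔKE ≈ -33.5 J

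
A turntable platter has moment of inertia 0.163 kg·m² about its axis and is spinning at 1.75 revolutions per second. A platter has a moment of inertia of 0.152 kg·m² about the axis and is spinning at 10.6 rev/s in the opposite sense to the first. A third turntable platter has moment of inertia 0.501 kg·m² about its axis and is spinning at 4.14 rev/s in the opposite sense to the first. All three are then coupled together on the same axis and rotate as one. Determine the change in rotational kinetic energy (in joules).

No external torque acts about the common axis, so total angular momentum is conserved.
Taking A's sense as positive: L = (0.1630)(1.75) − (0.1520)(10.6) − (0.5010)(4.14) = -3.400 kg·m²·rev/s.
Combined I = 0.1630 + 0.1520 + 0.5010 = 0.8160 kg·m².
ω_f = L / I = -3.400 / 0.8160 = -4.167 rev/s.
KE_i = ½ΣIω² = 516.5 J; KE_f = ½(0.8160)(26.18)² = 279.7 J.

ΔKE ≈ -237 J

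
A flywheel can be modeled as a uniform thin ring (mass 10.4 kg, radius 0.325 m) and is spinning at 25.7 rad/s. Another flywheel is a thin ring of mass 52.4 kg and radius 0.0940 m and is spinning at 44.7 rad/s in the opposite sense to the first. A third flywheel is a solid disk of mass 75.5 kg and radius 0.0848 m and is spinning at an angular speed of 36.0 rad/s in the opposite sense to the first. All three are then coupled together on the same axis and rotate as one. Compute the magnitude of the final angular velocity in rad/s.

|ω_f| ≈ 1.22 rad/s

No external torque acts about the common axis, so total angular momentum is conserved.
Moments of inertia: I_A = (10.4)(0.325)² = 1.099 kg·m²; I_B = (52.4)(0.0940)² = 0.4630 kg·m²; I_C = ½(75.5)(0.0848)² = 0.2715 kg·m².
Taking A's sense as positive: L = (1.099)(25.7) − (0.4630)(44.7) − (0.2715)(36.0) = -2.238 kg·m²·rad/s.
Combined I = 1.099 + 0.4630 + 0.2715 = 1.833 kg·m².
ω_f = L / I = -2.238 / 1.833 = -1.221 rad/s.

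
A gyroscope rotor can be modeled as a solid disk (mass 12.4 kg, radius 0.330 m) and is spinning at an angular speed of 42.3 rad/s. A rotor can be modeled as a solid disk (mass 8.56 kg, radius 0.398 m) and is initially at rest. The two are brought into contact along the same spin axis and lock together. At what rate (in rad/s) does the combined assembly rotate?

The coupling torques are internal; angular momentum about the shared axis is conserved.
Moments of inertia: I_A = ½(12.4)(0.330)² = 0.6752 kg·m²; I_B = ½(8.56)(0.398)² = 0.6780 kg·m².
Taking A's sense as positive: L = (0.6752)(42.3) = 28.56 kg·m²·rad/s.
Combined I = 0.6752 + 0.6780 = 1.353 kg·m².
ω_f = L / I = 28.56 / 1.353 = 21.11 rad/s.

|ω_f| ≈ 21.1 rad/s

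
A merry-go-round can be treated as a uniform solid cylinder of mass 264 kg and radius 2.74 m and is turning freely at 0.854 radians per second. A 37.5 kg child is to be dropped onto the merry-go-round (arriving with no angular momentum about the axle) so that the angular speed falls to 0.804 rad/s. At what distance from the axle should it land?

r ≈ 1.28 m

No external torque acts about the axle; L_before = L_after.
I_p = ½(264)(2.74)² = 991.0 kg·m².
I_p ω_i = (I_p + m r²) ω_f ⇒ m r² = I_p(ω_i/ω_f − 1) = 991.0(0.854/0.804 − 1) = 61.63 kg·m².
r = √(61.63/37.5) = 1.282 m.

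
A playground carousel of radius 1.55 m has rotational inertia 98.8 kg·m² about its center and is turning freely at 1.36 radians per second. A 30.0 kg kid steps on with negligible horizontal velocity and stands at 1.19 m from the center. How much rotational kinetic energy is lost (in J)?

energy lost ≈ 27.5 J

No external torque acts about the center; L_before = L_after.
Added inertia Σmr² = (30.0)(1.19)² = 42.48 kg·m²; I_f = 98.80 + 42.48 = 141.3 kg·m².
ω_f = I_p ω_i / I_f = (98.80)(1.36) / 141.3 = 0.9511 rad/s.
KE_i = ½(98.80)(1.360 rad/s)² = 91.37 J; KE_f = ½(141.3)(0.9511)² = 63.90 J.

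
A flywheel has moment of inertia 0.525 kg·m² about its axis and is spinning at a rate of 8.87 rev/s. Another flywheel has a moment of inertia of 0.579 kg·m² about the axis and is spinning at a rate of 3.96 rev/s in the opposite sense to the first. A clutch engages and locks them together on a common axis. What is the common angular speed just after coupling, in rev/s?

|ω_f| ≈ 2.14 rev/s

No external torque acts about the common axis, so total angular momentum is conserved.
Taking A's sense as positive: L = (0.5250)(8.87) − (0.5790)(3.96) = 2.364 kg·m²·rev/s.
Combined I = 0.5250 + 0.5790 = 1.104 kg·m².
ω_f = L / I = 2.364 / 1.104 = 2.141 rev/s.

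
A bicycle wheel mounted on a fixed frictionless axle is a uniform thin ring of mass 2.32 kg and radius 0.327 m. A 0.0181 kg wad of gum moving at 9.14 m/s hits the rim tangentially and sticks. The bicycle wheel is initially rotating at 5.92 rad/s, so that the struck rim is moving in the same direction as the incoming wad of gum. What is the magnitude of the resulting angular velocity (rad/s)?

About the axle the impulsive forces during the collision are internal, so angular momentum about that axis is conserved.
I_p = (2.32)(0.327)² = 0.2481 kg·m². Taking the sense of the wad of gum's angular momentum as positive, L_{wad} = m v R = (0.0181)(9.14)(0.327) = 0.05410 kg·m²/s.
L_i = +I_p ω_p + m v R = +(0.2481)(5.92) + 0.05410 = 1.523 kg·m²/s.
After sticking, I_f = I_p + m R² = 0.2481 + (0.0181)(0.327)² = 0.2500 kg·m².
ω_f = L_i / I_f = 1.523 / 0.2500 = 6.091 rad/s.

|ω_f| ≈ 6.09 rad/s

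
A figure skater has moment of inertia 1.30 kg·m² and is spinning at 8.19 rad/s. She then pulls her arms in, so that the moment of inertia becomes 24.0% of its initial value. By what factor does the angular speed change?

ω₂/ω₁ ≈ 4.17

No external torque acts about the spin axis, so angular momentum is conserved.
I₂ = 0.240 × 1.30 = 0.3120 kg·m².
ω₂/ω₁ = I₁/I₂ = 1.300 / 0.3120 = 4.167.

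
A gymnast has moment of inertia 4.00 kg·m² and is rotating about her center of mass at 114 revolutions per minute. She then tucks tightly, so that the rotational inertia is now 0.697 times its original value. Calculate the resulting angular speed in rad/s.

With no external torque about the axis, L is conserved: I₁ω₁ = I₂ω₂.
I₂ = 0.697 × 4.00 = 2.788 kg·m².
ω₂ = I₁ω₁ / I₂ = (4.000)(114 rpm) / (2.788) = 163.6 rpm = 17.13 rad/s.

ω₂ ≈ 17.1 rad/s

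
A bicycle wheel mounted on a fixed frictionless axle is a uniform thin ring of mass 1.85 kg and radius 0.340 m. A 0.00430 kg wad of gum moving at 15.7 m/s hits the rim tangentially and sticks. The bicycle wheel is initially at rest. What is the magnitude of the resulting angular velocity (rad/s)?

The axle reaction passes through the axle and exerts no torque about it; angular momentum about the axle is conserved through the impact.
I_p = (1.85)(0.340)² = 0.2139 kg·m². Taking the sense of the wad of gum's angular momentum as positive, L_{wad} = m v R = (0.00430)(15.7)(0.340) = 0.02295 kg·m²/s.
L_i = 0 + 0.02295 = 0.02295 kg·m²/s.
After sticking, I_f = I_p + m R² = 0.2139 + (0.00430)(0.340)² = 0.2144 kg·m².
ω_f = L_i / I_f = 0.02295 / 0.2144 = 0.1071 rad/s.

|ω_f| ≈ 0.107 rad/s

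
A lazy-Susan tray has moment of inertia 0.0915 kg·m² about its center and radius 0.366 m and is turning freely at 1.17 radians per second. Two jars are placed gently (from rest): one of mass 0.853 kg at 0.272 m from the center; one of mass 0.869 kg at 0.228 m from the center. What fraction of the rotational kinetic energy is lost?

fraction ≈ 0.542

The added mass arrives with no angular momentum about the center, and any external torque about the center is negligible, so the system's angular momentum is conserved.
Added inertia Σmr² = (0.853)(0.272)² + (0.869)(0.228)² = 0.1083 kg·m²; I_f = 0.09150 + 0.1083 = 0.1998 kg·m².
ω_f = I_p ω_i / I_f = (0.09150)(1.17) / 0.1998 = 0.5359 rad/s.
KE_i = ½(0.09150)(1.170 rad/s)² = 0.06263 J; KE_f = ½(0.1998)(0.5359)² = 0.02868 J.
Fraction lost = 0.5420.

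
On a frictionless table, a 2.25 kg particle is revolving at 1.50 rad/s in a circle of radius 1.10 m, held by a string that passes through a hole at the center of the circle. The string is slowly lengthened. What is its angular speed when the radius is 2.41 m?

The constraining force is radial, so m r² ω about the center is conserved.
ω₂ = ω₁ (r₁/r₂)² = (1.50)(1.10/2.41)² = 0.3125 rad/s.

ω₂ ≈ 0.312 rad/s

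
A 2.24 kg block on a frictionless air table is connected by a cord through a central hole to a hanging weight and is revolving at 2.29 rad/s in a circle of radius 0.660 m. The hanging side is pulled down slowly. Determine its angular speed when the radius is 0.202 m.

The constraining force is radial, so m r² ω about the center is conserved.
ω₂ = ω₁ (r₁/r₂)² = (2.29)(0.660/0.202)² = 24.45 rad/s.

ω₂ ≈ 24.4 rad/s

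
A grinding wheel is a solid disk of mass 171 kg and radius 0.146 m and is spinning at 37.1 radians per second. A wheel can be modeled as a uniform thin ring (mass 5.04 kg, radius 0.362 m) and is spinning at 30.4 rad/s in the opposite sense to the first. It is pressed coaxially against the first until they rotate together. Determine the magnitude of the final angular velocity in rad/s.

The coupling torques are internal; angular momentum about the shared axis is conserved.
Moments of inertia: I_A = ½(171)(0.146)² = 1.823 kg·m²; I_B = (5.04)(0.362)² = 0.6605 kg·m².
Taking A's sense as positive: L = (1.823)(37.1) − (0.6605)(30.4) = 47.54 kg·m²·rad/s.
Combined I = 1.823 + 0.6605 = 2.483 kg·m².
ω_f = L / I = 47.54 / 2.483 = 19.15 rad/s.

|ω_f| ≈ 19.1 rad/s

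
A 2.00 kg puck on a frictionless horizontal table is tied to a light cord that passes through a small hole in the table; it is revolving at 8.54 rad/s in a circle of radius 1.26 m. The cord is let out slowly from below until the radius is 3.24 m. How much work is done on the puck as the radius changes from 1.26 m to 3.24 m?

The constraining force is radial, so m r² ω about the center is conserved.
ω₂ = ω₁ (r₁/r₂)² = (8.54)(1.26/3.24)² = 1.292 rad/s.
W = ΔKE = ½m(v₂² − v₁²) = -98.28 J.

W ≈ -98.3 J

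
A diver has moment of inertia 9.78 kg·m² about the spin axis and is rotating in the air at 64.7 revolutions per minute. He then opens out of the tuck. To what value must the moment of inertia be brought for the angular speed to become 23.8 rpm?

With no external torque about the axis, L is conserved: I₁ω₁ = I₂ω₂.
I₂ = I₁ω₁ / ω₂ = (9.78)(64.7) / (23.8) = 26.59 kg·m².

I₂ ≈ 26.6 kg·m²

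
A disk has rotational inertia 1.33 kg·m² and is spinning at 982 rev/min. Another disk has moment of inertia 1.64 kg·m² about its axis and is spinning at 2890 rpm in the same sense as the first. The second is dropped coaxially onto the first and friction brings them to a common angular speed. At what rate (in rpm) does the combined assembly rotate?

|ω_f| ≈ 2040 rpm

The coupling torques are internal; angular momentum about the shared axis is conserved.
Taking A's sense as positive: L = (1.330)(982) + (1.640)(2890) = 6046 kg·m²·rpm.
Combined I = 1.330 + 1.640 = 2.970 kg·m².
ω_f = L / I = 6046 / 2.970 = 2036 rpm.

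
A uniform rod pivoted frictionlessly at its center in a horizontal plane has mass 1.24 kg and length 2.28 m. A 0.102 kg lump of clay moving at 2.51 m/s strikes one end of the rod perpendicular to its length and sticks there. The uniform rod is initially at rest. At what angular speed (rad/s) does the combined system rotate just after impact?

The axle reaction passes through the pivot and exerts no torque about it; angular momentum about the pivot is conserved through the impact.
I_p = (1/12)(1.24)(2.28)² = 0.5372 kg·m². Taking the sense of the lump of clay's angular momentum as positive, L_{lump} = m v R = (0.102)(2.51)(2.28/2) = 0.2919 kg·m²/s.
L_i = 0 + 0.2919 = 0.2919 kg·m²/s.
After sticking, I_f = I_p + m R² = 0.5372 + (0.102)(2.28/2)² = 0.6697 kg·m².
ω_f = L_i / I_f = 0.2919 / 0.6697 = 0.4358 rad/s.

|ω_f| ≈ 0.436 rad/s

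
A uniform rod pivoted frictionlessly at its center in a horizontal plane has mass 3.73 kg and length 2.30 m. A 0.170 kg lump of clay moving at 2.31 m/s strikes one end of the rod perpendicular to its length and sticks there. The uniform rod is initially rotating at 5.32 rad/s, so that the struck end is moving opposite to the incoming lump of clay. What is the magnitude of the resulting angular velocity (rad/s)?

The axle reaction passes through the pivot and exerts no torque about it; angular momentum about the pivot is conserved through the impact.
I_p = (1/12)(3.73)(2.30)² = 1.644 kg·m². Taking the sense of the lump of clay's angular momentum as positive, L_{lump} = m v R = (0.170)(2.31)(2.30/2) = 0.4516 kg·m²/s.
L_i = −I_p ω_p + m v R = −(1.644)(5.32) + 0.4516 = -8.296 kg·m²/s.
After sticking, I_f = I_p + m R² = 1.644 + (0.170)(2.30/2)² = 1.869 kg·m².
ω_f = L_i / I_f = -8.296 / 1.869 = -4.438 rad/s.

|ω_f| ≈ 4.44 rad/s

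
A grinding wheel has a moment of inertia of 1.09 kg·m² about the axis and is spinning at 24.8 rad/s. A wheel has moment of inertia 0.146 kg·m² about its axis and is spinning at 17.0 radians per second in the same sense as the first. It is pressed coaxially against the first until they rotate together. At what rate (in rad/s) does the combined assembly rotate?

|ω_f| ≈ 23.9 rad/s

The coupling torques are internal; angular momentum about the shared axis is conserved.
Taking A's sense as positive: L = (1.090)(24.8) + (0.1460)(17.0) = 29.51 kg·m²·rad/s.
Combined I = 1.090 + 0.1460 = 1.236 kg·m².
ω_f = L / I = 29.51 / 1.236 = 23.88 rad/s.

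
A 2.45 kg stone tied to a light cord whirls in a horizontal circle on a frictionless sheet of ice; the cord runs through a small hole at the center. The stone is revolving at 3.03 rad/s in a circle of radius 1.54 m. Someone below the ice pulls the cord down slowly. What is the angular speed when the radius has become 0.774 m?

ω₂ ≈ 12.0 rad/s

No torque about the axis ⇒ m r₁² ω₁ = m r₂² ω₂.
ω₂ = ω₁ (r₁/r₂)² = (3.03)(1.54/0.774)² = 12.00 rad/s.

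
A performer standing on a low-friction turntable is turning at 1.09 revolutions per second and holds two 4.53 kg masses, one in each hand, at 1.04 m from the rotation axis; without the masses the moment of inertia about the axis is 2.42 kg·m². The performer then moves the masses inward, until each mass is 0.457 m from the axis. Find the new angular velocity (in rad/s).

ω₂ ≈ 19.4 rad/s

No external torque acts about the spin axis, so angular momentum is conserved.
I₁ = 2.42 + 2(4.53)(1.04)² = 12.22 kg·m²; I₂ = 2.42 + 2(4.53)(0.457)² = 4.312 kg·m².
ω₂ = I₁ω₁ / I₂ = (12.22)(1.09 rev/s) / (4.312) = 3.089 rev/s = 19.41 rad/s.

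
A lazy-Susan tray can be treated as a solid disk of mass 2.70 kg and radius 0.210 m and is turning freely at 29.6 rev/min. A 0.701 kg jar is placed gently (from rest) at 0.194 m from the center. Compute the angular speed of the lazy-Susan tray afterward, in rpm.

ω_f ≈ 20.5 rpm

No external torque acts about the center; L_before = L_after.
I_p = ½(2.70)(0.210)² = 0.05954 kg·m².
Added inertia Σmr² = (0.701)(0.194)² = 0.02638 kg·m²; I_f = 0.05954 + 0.02638 = 0.08592 kg·m².
ω_f = I_p ω_i / I_f = (0.05954)(29.6) / 0.08592 = 20.51 rpm.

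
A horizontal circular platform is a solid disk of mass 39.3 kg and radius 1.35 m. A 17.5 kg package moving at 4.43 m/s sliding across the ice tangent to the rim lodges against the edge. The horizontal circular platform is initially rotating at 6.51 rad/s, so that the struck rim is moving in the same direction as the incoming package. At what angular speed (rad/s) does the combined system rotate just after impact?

The axle reaction passes through the central axle and exerts no torque about it; angular momentum about the central axle is conserved through the impact.
I_p = ½(39.3)(1.35)² = 35.81 kg·m². Taking the sense of the package's angular momentum as positive, L_{package} = m v R = (17.5)(4.43)(1.35) = 104.7 kg·m²/s.
L_i = +I_p ω_p + m v R = +(35.81)(6.51) + 104.7 = 337.8 kg·m²/s.
After sticking, I_f = I_p + m R² = 35.81 + (17.5)(1.35)² = 67.71 kg·m².
ω_f = L_i / I_f = 337.8 / 67.71 = 4.989 rad/s.

|ω_f| ≈ 4.99 rad/s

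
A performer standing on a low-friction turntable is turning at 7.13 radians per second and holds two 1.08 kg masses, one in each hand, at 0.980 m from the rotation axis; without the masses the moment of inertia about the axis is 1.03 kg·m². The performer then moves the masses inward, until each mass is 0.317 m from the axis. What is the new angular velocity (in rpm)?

ω₂ ≈ 169 rpm

Angular momentum about the spin axis is conserved since the torque about it is zero.
I₁ = 1.03 + 2(1.08)(0.980)² = 3.104 kg·m²; I₂ = 1.03 + 2(1.08)(0.317)² = 1.247 kg·m².
ω₂ = I₁ω₁ / I₂ = (3.104)(7.13 rad/s) / (1.247) = 17.75 rad/s = 169.5 rpm.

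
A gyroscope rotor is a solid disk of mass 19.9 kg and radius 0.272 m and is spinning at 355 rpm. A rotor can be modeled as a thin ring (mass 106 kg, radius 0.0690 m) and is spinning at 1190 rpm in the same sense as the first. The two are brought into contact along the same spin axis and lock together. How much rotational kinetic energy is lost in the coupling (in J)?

No external torque acts about the common axis, so total angular momentum is conserved.
Moments of inertia: I_A = ½(19.9)(0.272)² = 0.7361 kg·m²; I_B = (106)(0.0690)² = 0.5047 kg·m².
Taking A's sense as positive: L = (0.7361)(355) + (0.5047)(1190) = 861.9 kg·m²·rpm.
Combined I = 0.7361 + 0.5047 = 1.241 kg·m².
ω_f = L / I = 861.9 / 1.241 = 694.6 rpm.
KE_i = ½ΣIω² = 4427 J; KE_f = ½(1.241)(72.74)² = 3283 J.

ΔKE lost ≈ 1140 J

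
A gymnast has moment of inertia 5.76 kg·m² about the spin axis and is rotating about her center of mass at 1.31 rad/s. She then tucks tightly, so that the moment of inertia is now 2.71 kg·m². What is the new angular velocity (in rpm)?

No external torque acts about the spin axis, so angular momentum is conserved.
ω₂ = I₁ω₁ / I₂ = (5.760)(1.31 rad/s) / (2.710) = 2.784 rad/s = 26.59 rpm.

ω₂ ≈ 26.6 rpm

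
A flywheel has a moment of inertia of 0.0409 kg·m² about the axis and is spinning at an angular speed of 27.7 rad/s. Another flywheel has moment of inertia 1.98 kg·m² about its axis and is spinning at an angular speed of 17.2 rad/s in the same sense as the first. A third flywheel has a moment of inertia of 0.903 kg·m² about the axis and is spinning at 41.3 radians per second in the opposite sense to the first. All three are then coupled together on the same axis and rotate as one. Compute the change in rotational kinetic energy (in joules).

ΔKE ≈ -1080 J

No external torque acts about the common axis, so total angular momentum is conserved.
Taking A's sense as positive: L = (0.04090)(27.7) + (1.980)(17.2) − (0.9030)(41.3) = -2.105 kg·m²·rad/s.
Combined I = 0.04090 + 1.980 + 0.9030 = 2.924 kg·m².
ω_f = L / I = -2.105 / 2.924 = -0.7199 rad/s.
KE_i = ½ΣIω² = 1079 J; KE_f = ½(2.924)(0.7199)² = 0.7577 J.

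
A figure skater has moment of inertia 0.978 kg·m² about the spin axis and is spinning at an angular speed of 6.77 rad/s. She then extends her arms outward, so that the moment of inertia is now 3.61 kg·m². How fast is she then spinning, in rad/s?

ω₂ ≈ 1.83 rad/s

No external torque acts about the spin axis, so angular momentum is conserved.
ω₂ = I₁ω₁ / I₂ = (0.9780)(6.77 rad/s) / (3.610) = 1.834 rad/s.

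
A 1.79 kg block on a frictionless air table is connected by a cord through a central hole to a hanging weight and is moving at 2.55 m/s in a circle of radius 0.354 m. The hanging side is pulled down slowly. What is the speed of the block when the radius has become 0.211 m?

Central (radial) force ⇒ zero torque about the center ⇒ m v r is constant.
v₂ = v₁ r₁ / r₂ = (2.55)(0.354) / (0.211) = 4.278 m/s.

v₂ ≈ 4.28 m/s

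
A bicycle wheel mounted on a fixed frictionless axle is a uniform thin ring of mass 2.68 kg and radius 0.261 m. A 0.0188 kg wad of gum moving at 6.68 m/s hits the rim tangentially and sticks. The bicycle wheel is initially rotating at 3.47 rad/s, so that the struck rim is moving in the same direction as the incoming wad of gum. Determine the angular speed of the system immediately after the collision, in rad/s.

About the axle the impulsive forces during the collision are internal, so angular momentum about that axis is conserved.
I_p = (2.68)(0.261)² = 0.1826 kg·m². Taking the sense of the wad of gum's angular momentum as positive, L_{wad} = m v R = (0.0188)(6.68)(0.261) = 0.03278 kg·m²/s.
L_i = +I_p ω_p + m v R = +(0.1826)(3.47) + 0.03278 = 0.6663 kg·m²/s.
After sticking, I_f = I_p + m R² = 0.1826 + (0.0188)(0.261)² = 0.1838 kg·m².
ω_f = L_i / I_f = 0.6663 / 0.1838 = 3.624 rad/s.

|ω_f| ≈ 3.62 rad/s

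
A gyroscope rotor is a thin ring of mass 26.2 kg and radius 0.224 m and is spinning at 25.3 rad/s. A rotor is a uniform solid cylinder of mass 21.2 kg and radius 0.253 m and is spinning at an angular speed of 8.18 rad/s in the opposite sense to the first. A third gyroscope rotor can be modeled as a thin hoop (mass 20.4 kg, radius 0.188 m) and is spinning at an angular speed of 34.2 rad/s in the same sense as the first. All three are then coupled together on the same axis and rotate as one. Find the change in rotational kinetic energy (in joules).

ΔKE ≈ -360 J

The coupling torques are internal; angular momentum about the shared axis is conserved.
Moments of inertia: I_A = (26.2)(0.224)² = 1.315 kg·m²; I_B = ½(21.2)(0.253)² = 0.6785 kg·m²; I_C = (20.4)(0.188)² = 0.7210 kg·m².
Taking A's sense as positive: L = (1.315)(25.3) − (0.6785)(8.18) + (0.7210)(34.2) = 52.37 kg·m²·rad/s.
Combined I = 1.315 + 0.6785 + 0.7210 = 2.714 kg·m².
ω_f = L / I = 52.37 / 2.714 = 19.29 rad/s.
KE_i = ½ΣIω² = 865.1 J; KE_f = ½(2.714)(19.29)² = 505.2 J.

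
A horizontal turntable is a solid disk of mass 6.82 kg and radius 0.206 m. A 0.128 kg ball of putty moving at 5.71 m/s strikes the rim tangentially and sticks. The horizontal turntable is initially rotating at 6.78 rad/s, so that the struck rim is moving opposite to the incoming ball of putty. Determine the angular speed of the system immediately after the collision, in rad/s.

About the axle the impulsive forces during the collision are internal, so angular momentum about that axis is conserved.
I_p = ½(6.82)(0.206)² = 0.1447 kg·m². Taking the sense of the ball of putty's angular momentum as positive, L_{ball} = m v R = (0.128)(5.71)(0.206) = 0.1506 kg·m²/s.
L_i = −I_p ω_p + m v R = −(0.1447)(6.78) + 0.1506 = -0.8306 kg·m²/s.
After sticking, I_f = I_p + m R² = 0.1447 + (0.128)(0.206)² = 0.1501 kg·m².
ω_f = L_i / I_f = -0.8306 / 0.1501 = -5.532 rad/s.

|ω_f| ≈ 5.53 rad/s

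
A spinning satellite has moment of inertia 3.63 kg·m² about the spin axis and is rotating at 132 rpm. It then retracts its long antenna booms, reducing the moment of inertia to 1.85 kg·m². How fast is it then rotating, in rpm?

ω₂ ≈ 259 rpm

With no external torque about the axis, L is conserved: I₁ω₁ = I₂ω₂.
ω₂ = I₁ω₁ / I₂ = (3.630)(132 rpm) / (1.850) = 259.0 rpm.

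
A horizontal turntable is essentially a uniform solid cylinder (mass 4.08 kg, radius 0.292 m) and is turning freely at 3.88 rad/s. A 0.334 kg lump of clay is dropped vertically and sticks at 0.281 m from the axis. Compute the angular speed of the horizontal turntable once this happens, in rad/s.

No external torque acts about the axis; L_before = L_after.
I_p = ½(4.08)(0.292)² = 0.1739 kg·m².
Added inertia Σmr² = (0.334)(0.281)² = 0.02637 kg·m²; I_f = 0.1739 + 0.02637 = 0.2003 kg·m².
ω_f = I_p ω_i / I_f = (0.1739)(3.88) / 0.2003 = 3.369 rad/s.

ω_f ≈ 3.37 rad/s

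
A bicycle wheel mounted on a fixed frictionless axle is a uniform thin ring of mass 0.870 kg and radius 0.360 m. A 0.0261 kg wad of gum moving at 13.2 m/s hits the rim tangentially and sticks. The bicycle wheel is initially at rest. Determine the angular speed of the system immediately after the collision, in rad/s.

|ω_f| ≈ 1.07 rad/s

The axle reaction passes through the axle and exerts no torque about it; angular momentum about the axle is conserved through the impact.
I_p = (0.870)(0.360)² = 0.1128 kg·m². Taking the sense of the wad of gum's angular momentum as positive, L_{wad} = m v R = (0.0261)(13.2)(0.360) = 0.1240 kg·m²/s.
L_i = 0 + 0.1240 = 0.1240 kg·m²/s.
After sticking, I_f = I_p + m R² = 0.1128 + (0.0261)(0.360)² = 0.1161 kg·m².
ω_f = L_i / I_f = 0.1240 / 0.1161 = 1.068 rad/s.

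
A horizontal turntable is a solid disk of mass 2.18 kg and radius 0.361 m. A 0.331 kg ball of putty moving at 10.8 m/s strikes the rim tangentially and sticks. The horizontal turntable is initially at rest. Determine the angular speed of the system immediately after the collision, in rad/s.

|ω_f| ≈ 6.97 rad/s

About the axle the impulsive forces during the collision are internal, so angular momentum about that axis is conserved.
I_p = ½(2.18)(0.361)² = 0.1420 kg·m². Taking the sense of the ball of putty's angular momentum as positive, L_{ball} = m v R = (0.331)(10.8)(0.361) = 1.291 kg·m²/s.
L_i = 0 + 1.291 = 1.291 kg·m²/s.
After sticking, I_f = I_p + m R² = 0.1420 + (0.331)(0.361)² = 0.1852 kg·m².
ω_f = L_i / I_f = 1.291 / 0.1852 = 6.969 rad/s.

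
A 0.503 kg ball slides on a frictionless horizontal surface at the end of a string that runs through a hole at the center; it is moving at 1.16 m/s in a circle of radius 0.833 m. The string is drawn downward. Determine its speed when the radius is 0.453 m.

Central (radial) force ⇒ zero torque about the center ⇒ m v r is constant.
v₂ = v₁ r₁ / r₂ = (1.16)(0.833) / (0.453) = 2.133 m/s.

v₂ ≈ 2.13 m/s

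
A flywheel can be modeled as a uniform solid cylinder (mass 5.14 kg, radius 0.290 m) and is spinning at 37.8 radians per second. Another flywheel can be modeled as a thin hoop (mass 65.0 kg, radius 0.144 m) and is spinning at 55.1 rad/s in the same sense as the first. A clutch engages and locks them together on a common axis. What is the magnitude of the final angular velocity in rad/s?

|ω_f| ≈ 52.7 rad/s

The coupling torques are internal; angular momentum about the shared axis is conserved.
Moments of inertia: I_A = ½(5.14)(0.290)² = 0.2161 kg·m²; I_B = (65.0)(0.144)² = 1.348 kg·m².
Taking A's sense as positive: L = (0.2161)(37.8) + (1.348)(55.1) = 82.44 kg·m²·rad/s.
Combined I = 0.2161 + 1.348 = 1.564 kg·m².
ω_f = L / I = 82.44 / 1.564 = 52.71 rad/s.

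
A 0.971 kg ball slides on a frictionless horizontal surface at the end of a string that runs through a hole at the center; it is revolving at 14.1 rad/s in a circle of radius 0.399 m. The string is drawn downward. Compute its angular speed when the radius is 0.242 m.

ω₂ ≈ 38.3 rad/s

No torque about the axis ⇒ m r₁² ω₁ = m r₂² ω₂.
ω₂ = ω₁ (r₁/r₂)² = (14.1)(0.399/0.242)² = 38.33 rad/s.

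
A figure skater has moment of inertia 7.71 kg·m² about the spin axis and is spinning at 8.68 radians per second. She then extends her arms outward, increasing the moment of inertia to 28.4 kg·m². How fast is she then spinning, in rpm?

ω₂ ≈ 22.5 rpm

Angular momentum about the spin axis is conserved since the torque about it is zero.
ω₂ = I₁ω₁ / I₂ = (7.710)(8.68 rad/s) / (28.40) = 2.356 rad/s = 22.50 rpm.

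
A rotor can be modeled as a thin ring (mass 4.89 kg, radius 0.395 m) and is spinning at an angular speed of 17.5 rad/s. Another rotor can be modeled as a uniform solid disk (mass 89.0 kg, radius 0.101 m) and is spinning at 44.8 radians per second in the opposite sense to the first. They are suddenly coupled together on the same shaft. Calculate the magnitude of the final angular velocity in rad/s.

The coupling torques are internal; angular momentum about the shared axis is conserved.
Moments of inertia: I_A = (4.89)(0.395)² = 0.7630 kg·m²; I_B = ½(89.0)(0.101)² = 0.4539 kg·m².
Taking A's sense as positive: L = (0.7630)(17.5) − (0.4539)(44.8) = -6.985 kg·m²·rad/s.
Combined I = 0.7630 + 0.4539 = 1.217 kg·m².
ω_f = L / I = -6.985 / 1.217 = -5.740 rad/s.

|ω_f| ≈ 5.74 rad/s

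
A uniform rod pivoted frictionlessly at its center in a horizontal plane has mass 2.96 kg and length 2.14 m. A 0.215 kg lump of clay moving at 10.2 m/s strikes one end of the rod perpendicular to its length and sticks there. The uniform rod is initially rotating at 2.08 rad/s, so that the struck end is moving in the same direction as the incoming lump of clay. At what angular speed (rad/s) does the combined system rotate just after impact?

|ω_f| ≈ 3.41 rad/s

The axle reaction passes through the pivot and exerts no torque about it; angular momentum about the pivot is conserved through the impact.
I_p = (1/12)(2.96)(2.14)² = 1.130 kg·m². Taking the sense of the lump of clay's angular momentum as positive, L_{lump} = m v R = (0.215)(10.2)(2.14/2) = 2.347 kg·m²/s.
L_i = +I_p ω_p + m v R = +(1.130)(2.08) + 2.347 = 4.696 kg·m²/s.
After sticking, I_f = I_p + m R² = 1.130 + (0.215)(2.14/2)² = 1.376 kg·m².
ω_f = L_i / I_f = 4.696 / 1.376 = 3.413 rad/s.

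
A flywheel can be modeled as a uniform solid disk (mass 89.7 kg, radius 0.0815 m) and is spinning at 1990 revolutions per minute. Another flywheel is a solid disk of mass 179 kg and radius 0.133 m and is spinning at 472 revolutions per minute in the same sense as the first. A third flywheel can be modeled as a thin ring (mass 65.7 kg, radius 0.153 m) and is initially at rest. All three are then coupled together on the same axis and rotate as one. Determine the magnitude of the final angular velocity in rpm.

The coupling torques are internal; angular momentum about the shared axis is conserved.
Moments of inertia: I_A = ½(89.7)(0.0815)² = 0.2979 kg·m²; I_B = ½(179)(0.133)² = 1.583 kg·m²; I_C = (65.7)(0.153)² = 1.538 kg·m².
Taking A's sense as positive: L = (0.2979)(1990) + (1.583)(472) = 1340 kg·m²·rpm.
Combined I = 0.2979 + 1.583 + 1.538 = 3.419 kg·m².
ω_f = L / I = 1340 / 3.419 = 391.9 rpm.

|ω_f| ≈ 392 rpm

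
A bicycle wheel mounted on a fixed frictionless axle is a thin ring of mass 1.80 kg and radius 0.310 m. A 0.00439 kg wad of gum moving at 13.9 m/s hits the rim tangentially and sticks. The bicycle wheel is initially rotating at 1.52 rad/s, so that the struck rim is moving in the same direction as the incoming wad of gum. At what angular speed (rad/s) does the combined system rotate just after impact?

The axle reaction passes through the axle and exerts no torque about it; angular momentum about the axle is conserved through the impact.
I_p = (1.80)(0.310)² = 0.1730 kg·m². Taking the sense of the wad of gum's angular momentum as positive, L_{wad} = m v R = (0.00439)(13.9)(0.310) = 0.01892 kg·m²/s.
L_i = +I_p ω_p + m v R = +(0.1730)(1.52) + 0.01892 = 0.2818 kg·m²/s.
After sticking, I_f = I_p + m R² = 0.1730 + (0.00439)(0.310)² = 0.1734 kg·m².
ω_f = L_i / I_f = 0.2818 / 0.1734 = 1.625 rad/s.

|ω_f| ≈ 1.63 rad/s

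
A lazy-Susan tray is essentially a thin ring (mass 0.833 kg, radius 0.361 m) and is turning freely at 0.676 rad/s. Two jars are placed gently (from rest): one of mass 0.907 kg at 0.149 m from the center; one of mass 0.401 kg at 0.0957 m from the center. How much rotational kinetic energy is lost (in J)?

energy lost ≈ 0.00446 J

No external torque acts about the center; L_before = L_after.
I_p = (0.833)(0.361)² = 0.1086 kg·m².
Added inertia Σmr² = (0.907)(0.149)² + (0.401)(0.0957)² = 0.02381 kg·m²; I_f = 0.1086 + 0.02381 = 0.1324 kg·m².
ω_f = I_p ω_i / I_f = (0.1086)(0.676) / 0.1324 = 0.5544 rad/s.
KE_i = ½(0.1086)(0.6760 rad/s)² = 0.02480 J; KE_f = ½(0.1324)(0.5544)² = 0.02034 J.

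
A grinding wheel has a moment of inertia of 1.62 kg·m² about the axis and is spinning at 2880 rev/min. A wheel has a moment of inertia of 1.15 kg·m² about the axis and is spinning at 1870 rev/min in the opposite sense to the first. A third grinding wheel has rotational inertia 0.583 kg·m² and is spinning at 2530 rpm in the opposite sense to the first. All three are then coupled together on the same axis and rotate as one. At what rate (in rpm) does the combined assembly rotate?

The coupling torques are internal; angular momentum about the shared axis is conserved.
Taking A's sense as positive: L = (1.620)(2880) − (1.150)(1870) − (0.5830)(2530) = 1040 kg·m²·rpm.
Combined I = 1.620 + 1.150 + 0.5830 = 3.353 kg·m².
ω_f = L / I = 1040 / 3.353 = 310.2 rpm.

|ω_f| ≈ 310 rpm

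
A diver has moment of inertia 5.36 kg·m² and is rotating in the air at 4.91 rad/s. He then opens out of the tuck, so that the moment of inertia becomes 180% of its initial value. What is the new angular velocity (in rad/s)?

Angular momentum about the spin axis is conserved since the torque about it is zero.
I₂ = 1.80 × 5.36 = 9.648 kg·m².
ω₂ = I₁ω₁ / I₂ = (5.360)(4.91 rad/s) / (9.648) = 2.728 rad/s.

ω₂ ≈ 2.73 rad/s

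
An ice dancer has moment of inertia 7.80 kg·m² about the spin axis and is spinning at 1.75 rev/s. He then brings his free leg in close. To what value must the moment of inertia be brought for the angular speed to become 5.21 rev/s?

I₂ ≈ 2.62 kg·m²

With no external torque about the axis, L is conserved: I₁ω₁ = I₂ω₂.
I₂ = I₁ω₁ / ω₂ = (7.80)(1.75) / (5.21) = 2.620 kg·m².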